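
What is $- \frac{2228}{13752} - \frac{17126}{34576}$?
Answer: $- \frac{19534505}{29718072} \approx -0.65733$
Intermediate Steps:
$- \frac{2228}{13752} - \frac{17126}{34576} = \left(-2228\right) \frac{1}{13752} - \frac{8563}{17288} = - \frac{557}{3438} - \frac{8563}{17288} = - \frac{19534505}{29718072}$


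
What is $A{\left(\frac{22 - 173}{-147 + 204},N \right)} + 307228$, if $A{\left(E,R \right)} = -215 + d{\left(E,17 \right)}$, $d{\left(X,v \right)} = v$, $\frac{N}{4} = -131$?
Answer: $307030$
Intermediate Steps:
$N = -524$ ($N = 4 \left(-131\right) = -524$)
$A{\left(E,R \right)} = -198$ ($A{\left(E,R \right)} = -215 + 17 = -198$)
$A{\left(\frac{22 - 173}{-147 + 204},N \right)} + 307228 = -198 + 307228 = 307030$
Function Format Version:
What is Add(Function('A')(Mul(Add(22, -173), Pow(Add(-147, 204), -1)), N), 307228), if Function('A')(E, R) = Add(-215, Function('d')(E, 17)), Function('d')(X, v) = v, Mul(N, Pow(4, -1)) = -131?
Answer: 307030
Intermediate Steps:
N = -524 (N = Mul(4, -131) = -524)
Function('A')(E, R) = -198 (Function('A')(E, R) = Add(-215, 17) = -198)
Add(Function('A')(Mul(Add(22, -173), Pow(Add(-147, 204), -1)), N), 307228) = Add(-198, 307228) = 307030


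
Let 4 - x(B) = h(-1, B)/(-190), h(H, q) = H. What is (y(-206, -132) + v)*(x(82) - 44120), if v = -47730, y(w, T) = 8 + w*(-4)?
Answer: 196550479409/95 ≈ 2.0690e+9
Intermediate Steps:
y(w, T) = 8 - 4*w
x(B) = 759/190 (x(B) = 4 - (-1)/(-190) = 4 - (-1)*(-1)/190 = 4 - 1*1/190 = 4 - 1/190 = 759/190)
(y(-206, -132) + v)*(x(82) - 44120) = ((8 - 4*(-206)) - 47730)*(759/190 - 44120) = ((8 + 824) - 47730)*(-8382041/190) = (832 - 47730)*(-8382041/190) = -46898*(-8382041/190) = 196550479409/95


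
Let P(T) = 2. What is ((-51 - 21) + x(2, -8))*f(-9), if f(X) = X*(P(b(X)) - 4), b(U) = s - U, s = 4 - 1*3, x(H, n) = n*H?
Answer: -1584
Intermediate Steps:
x(H, n) = H*n
s = 1 (s = 4 - 3 = 1)
b(U) = 1 - U
f(X) = -2*X (f(X) = X*(2 - 4) = X*(-2) = -2*X)
((-51 - 21) + x(2, -8))*f(-9) = ((-51 - 21) + 2*(-8))*(-2*(-9)) = (-72 - 16)*18 = -88*18 = -1584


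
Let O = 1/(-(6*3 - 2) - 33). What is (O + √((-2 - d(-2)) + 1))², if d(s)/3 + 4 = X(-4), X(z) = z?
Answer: 55224/2401 - 2*√23/49 ≈ 22.805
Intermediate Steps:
d(s) = -24 (d(s) = -12 + 3*(-4) = -12 - 12 = -24)
O = -1/49 (O = 1/(-(18 - 2) - 33) = 1/(-1*16 - 33) = 1/(-16 - 33) = 1/(-49) = -1/49 ≈ -0.020408)
(O + √((-2 - d(-2)) + 1))² = (-1/49 + √((-2 - 1*(-24)) + 1))² = (-1/49 + √((-2 + 24) + 1))² = (-1/49 + √(22 + 1))² = (-1/49 + √23)²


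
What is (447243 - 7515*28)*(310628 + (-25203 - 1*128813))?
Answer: 37089323676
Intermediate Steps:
(447243 - 7515*28)*(310628 + (-25203 - 1*128813)) = (447243 - 210420)*(310628 + (-25203 - 128813)) = 236823*(310628 - 154016) = 236823*156612 = 37089323676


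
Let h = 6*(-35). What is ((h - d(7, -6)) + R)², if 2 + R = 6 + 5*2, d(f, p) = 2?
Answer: 39204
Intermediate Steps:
h = -210
R = 14 (R = -2 + (6 + 5*2) = -2 + (6 + 10) = -2 + 16 = 14)
((h - d(7, -6)) + R)² = ((-210 - 1*2) + 14)² = ((-210 - 2) + 14)² = (-212 + 14)² = (-198)² = 39204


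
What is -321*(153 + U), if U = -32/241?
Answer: -11825961/241 ≈ -49070.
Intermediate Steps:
U = -32/241 (U = -32*1/241 = -32/241 ≈ -0.13278)
-321*(153 + U) = -321*(153 - 32/241) = -321*36841/241 = -11825961/241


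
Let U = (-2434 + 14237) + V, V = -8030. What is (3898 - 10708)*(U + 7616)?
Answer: -77559090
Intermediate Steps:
U = 3773 (U = (-2434 + 14237) - 8030 = 11803 - 8030 = 3773)
(3898 - 10708)*(U + 7616) = (3898 - 10708)*(3773 + 7616) = -6810*11389 = -77559090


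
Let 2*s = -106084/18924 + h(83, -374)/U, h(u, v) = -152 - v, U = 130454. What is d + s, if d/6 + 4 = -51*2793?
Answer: -13881382870163/16241523 ≈ -8.5469e+5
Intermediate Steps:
d = -854682 (d = -24 + 6*(-51*2793) = -24 + 6*(-142443) = -24 - 854658 = -854682)
s = -45509477/16241523 (s = (-106084/18924 + (-152 - 1*(-374))/130454)/2 = (-106084*1/18924 + (-152 + 374)*(1/130454))/2 = (-26521/4731 + 222*(1/130454))/2 = (-26521/4731 + 111/65227)/2 = (½)*(-91018954/16241523) = -45509477/16241523 ≈ -2.8020)
d + s = -854682 - 45509477/16241523 = -13881382870163/16241523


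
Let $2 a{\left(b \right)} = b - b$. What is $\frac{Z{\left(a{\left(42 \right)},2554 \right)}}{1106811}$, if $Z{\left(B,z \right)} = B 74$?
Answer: $0$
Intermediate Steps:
$a{\left(b \right)} = 0$ ($a{\left(b \right)} = \frac{b - b}{2} = \frac{1}{2} \cdot 0 = 0$)
$Z{\left(B,z \right)} = 74 B$
$\frac{Z{\left(a{\left(42 \right)},2554 \right)}}{1106811} = \frac{74 \cdot 0}{1106811} = 0 \cdot \frac{1}{1106811} = 0$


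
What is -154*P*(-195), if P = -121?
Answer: -3633630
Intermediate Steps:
-154*P*(-195) = -154*(-121)*(-195) = 18634*(-195) = -3633630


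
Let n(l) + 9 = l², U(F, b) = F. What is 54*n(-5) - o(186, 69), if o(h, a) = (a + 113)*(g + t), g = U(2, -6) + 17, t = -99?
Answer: 15424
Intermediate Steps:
n(l) = -9 + l²
g = 19 (g = 2 + 17 = 19)
o(h, a) = -9040 - 80*a (o(h, a) = (a + 113)*(19 - 99) = (113 + a)*(-80) = -9040 - 80*a)
54*n(-5) - o(186, 69) = 54*(-9 + (-5)²) - (-9040 - 80*69) = 54*(-9 + 25) - (-9040 - 5520) = 54*16 - 1*(-14560) = 864 + 14560 = 15424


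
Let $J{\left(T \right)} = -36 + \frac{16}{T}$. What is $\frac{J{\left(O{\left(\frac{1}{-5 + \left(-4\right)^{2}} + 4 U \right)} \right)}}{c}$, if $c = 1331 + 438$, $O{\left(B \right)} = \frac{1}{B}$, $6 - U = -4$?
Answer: $\frac{6660}{19459} \approx 0.34226$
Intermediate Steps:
$U = 10$ ($U = 6 - -4 = 6 + 4 = 10$)
$c = 1769$
$\frac{J{\left(O{\left(\frac{1}{-5 + \left(-4\right)^{2}} + 4 U \right)} \right)}}{c} = \frac{-36 + \frac{16}{\frac{1}{\frac{1}{-5 + \left(-4\right)^{2}} + 4 \cdot 10}}}{1769} = \left(-36 + \frac{16}{\frac{1}{\frac{1}{-5 + 16} + 40}}\right) \frac{1}{1769} = \left(-36 + \frac{16}{\frac{1}{\frac{1}{11} + 40}}\right) \frac{1}{1769} = \left(-36 + \frac{16}{\frac{1}{\frac{441}{11}}}\right) \frac{1}{1769} = \left(-36 + \frac{16}{\frac{11}{441}}\right) \frac{1}{1769} = \left(-36 + 16 \cdot \frac{441}{11}\right) \frac{1}{1769} = \left(-36 + \frac{7056}{11}\right) \frac{1}{1769} = \frac{6660}{11} \cdot \frac{1}{1769} = \frac{6660}{19459}$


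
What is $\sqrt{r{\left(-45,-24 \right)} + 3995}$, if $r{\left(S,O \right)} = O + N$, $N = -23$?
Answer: $2 \sqrt{987} \approx 62.833$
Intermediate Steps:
$r{\left(S,O \right)} = -23 + O$ ($r{\left(S,O \right)} = O - 23 = -23 + O$)
$\sqrt{r{\left(-45,-24 \right)} + 3995} = \sqrt{\left(-23 - 24\right) + 3995} = \sqrt{-47 + 3995} = \sqrt{3948} = 2 \sqrt{987}$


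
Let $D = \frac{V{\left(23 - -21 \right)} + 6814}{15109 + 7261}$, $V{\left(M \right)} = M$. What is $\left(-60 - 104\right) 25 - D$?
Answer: $- \frac{45861929}{11185} \approx -4100.3$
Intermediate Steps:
$D = \frac{3429}{11185}$ ($D = \frac{\left(23 - -21\right) + 6814}{15109 + 7261} = \frac{\left(23 + 21\right) + 6814}{22370} = \left(44 + 6814\right) \frac{1}{22370} = 6858 \cdot \frac{1}{22370} = \frac{3429}{11185} \approx 0.30657$)
$\left(-60 - 104\right) 25 - D = \left(-60 - 104\right) 25 - \frac{3429}{11185} = \left(-164\right) 25 - \frac{3429}{11185} = -4100 - \frac{3429}{11185} = - \frac{45861929}{11185}$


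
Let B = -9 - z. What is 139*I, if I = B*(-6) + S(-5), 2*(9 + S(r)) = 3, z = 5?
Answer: 21267/2 ≈ 10634.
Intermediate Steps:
S(r) = -15/2 (S(r) = -9 + (½)*3 = -9 + 3/2 = -15/2)
B = -14 (B = -9 - 1*5 = -9 - 5 = -14)
I = 153/2 (I = -14*(-6) - 15/2 = 84 - 15/2 = 153/2 ≈ 76.500)
139*I = 139*(153/2) = 21267/2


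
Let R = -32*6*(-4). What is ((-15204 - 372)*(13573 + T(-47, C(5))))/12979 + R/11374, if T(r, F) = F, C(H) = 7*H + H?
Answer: -1205844248520/73811573 ≈ -16337.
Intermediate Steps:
C(H) = 8*H
R = 768 (R = -192*(-4) = 768)
((-15204 - 372)*(13573 + T(-47, C(5))))/12979 + R/11374 = ((-15204 - 372)*(13573 + 8*5))/12979 + 768/11374 = -15576*(13573 + 40)*(1/12979) + 768*(1/11374) = -15576*13613*(1/12979) + 384/5687 = -212036088*1/12979 + 384/5687 = -212036088/12979 + 384/5687 = -1205844248520/73811573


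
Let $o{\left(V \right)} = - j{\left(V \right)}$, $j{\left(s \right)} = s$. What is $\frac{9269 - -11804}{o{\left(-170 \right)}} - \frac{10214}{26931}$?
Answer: $\frac{565780583}{4578270} \approx 123.58$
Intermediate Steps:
$o{\left(V \right)} = - V$
$\frac{9269 - -11804}{o{\left(-170 \right)}} - \frac{10214}{26931} = \frac{9269 - -11804}{\left(-1\right) \left(-170\right)} - \frac{10214}{26931} = \frac{9269 + 11804}{170} - \frac{10214}{26931} = 21073 \cdot \frac{1}{170} - \frac{10214}{26931} = \frac{21073}{170} - \frac{10214}{26931} = \frac{565780583}{4578270}$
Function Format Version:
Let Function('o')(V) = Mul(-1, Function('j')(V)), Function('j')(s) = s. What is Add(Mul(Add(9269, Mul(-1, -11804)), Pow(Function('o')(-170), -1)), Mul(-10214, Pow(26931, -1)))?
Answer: Rational(565780583, 4578270) ≈ 123.58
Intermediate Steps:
Function('o')(V) = Mul(-1, V)
Add(Mul(Add(9269, Mul(-1, -11804)), Pow(Function('o')(-170), -1)), Mul(-10214, Pow(26931, -1))) = Add(Mul(Add(9269, Mul(-1, -11804)), Pow(Mul(-1, -170), -1)), Mul(-10214, Pow(26931, -1))) = Add(Mul(Add(9269, 11804), Pow(170, -1)), Mul(-10214, Rational(1, 26931))) = Add(Mul(21073, Rational(1, 170)), Rational(-10214, 26931)) = Add(Rational(21073, 170), Rational(-10214, 26931)) = Rational(565780583, 4578270)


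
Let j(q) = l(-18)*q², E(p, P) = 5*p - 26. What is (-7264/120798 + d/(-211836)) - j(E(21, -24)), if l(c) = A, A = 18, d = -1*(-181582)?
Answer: -239556797772367/2132447094 ≈ -1.1234e+5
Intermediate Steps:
d = 181582
E(p, P) = -26 + 5*p
l(c) = 18
j(q) = 18*q²
(-7264/120798 + d/(-211836)) - j(E(21, -24)) = (-7264/120798 + 181582/(-211836)) - 18*(-26 + 5*21)² = (-7264*1/120798 + 181582*(-1/211836)) - 18*(-26 + 105)² = (-3632/60399 - 90791/105918) - 18*79² = -1956126595/2132447094 - 18*6241 = -1956126595/2132447094 - 1*112338 = -1956126595/2132447094 - 112338 = -239556797772367/2132447094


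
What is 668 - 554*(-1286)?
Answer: 713112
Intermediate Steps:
668 - 554*(-1286) = 668 + 712444 = 713112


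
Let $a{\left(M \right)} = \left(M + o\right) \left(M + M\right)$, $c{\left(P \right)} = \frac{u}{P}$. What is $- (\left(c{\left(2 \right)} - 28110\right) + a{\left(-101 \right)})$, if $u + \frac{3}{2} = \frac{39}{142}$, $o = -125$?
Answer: $- \frac{2490877}{142} \approx -17541.0$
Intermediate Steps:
$u = - \frac{87}{71}$ ($u = - \frac{3}{2} + \frac{39}{142} = - \frac{87}{71} \approx -1.2254$)
$c{\left(P \right)} = - \frac{87}{71 P}$
$a{\left(M \right)} = 2 M \left(-125 + M\right)$ ($a{\left(M \right)} = \left(M - 125\right) \left(M + M\right) = \left(-125 + M\right) 2 M = 2 M \left(-125 + M\right)$)
$- (\left(c{\left(2 \right)} - 28110\right) + a{\left(-101 \right)}) = - (\left(- \frac{87}{71 \cdot 2} - 28110\right) + 2 \left(-101\right) \left(-125 - 101\right)) = - (\left(\left(- \frac{87}{71}\right) \frac{1}{2} - 28110\right) + 2 \left(-101\right) \left(-226\right)) = - (\left(- \frac{87}{142} - 28110\right) + 45652) = - (- \frac{3991707}{142} + 45652) = \left(-1\right) \frac{2490877}{142} = - \frac{2490877}{142}$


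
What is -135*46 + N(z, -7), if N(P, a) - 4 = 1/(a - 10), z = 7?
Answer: -105503/17 ≈ -6206.1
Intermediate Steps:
N(P, a) = 4 + 1/(-10 + a) (N(P, a) = 4 + 1/(a - 10) = 4 + 1/(-10 + a))
-135*46 + N(z, -7) = -135*46 + (-39 + 4*(-7))/(-10 - 7) = -6210 + (-39 - 28)/(-17) = -6210 - 1/17*(-67) = -6210 + 67/17 = -105503/17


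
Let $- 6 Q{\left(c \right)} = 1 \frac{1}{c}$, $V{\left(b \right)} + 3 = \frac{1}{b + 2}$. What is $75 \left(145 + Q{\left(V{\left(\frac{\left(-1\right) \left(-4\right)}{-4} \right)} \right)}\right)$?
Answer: $\frac{43525}{4} \approx 10881.0$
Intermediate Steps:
$V{\left(b \right)} = -3 + \frac{1}{2 + b}$ ($V{\left(b \right)} = -3 + \frac{1}{b + 2} = -3 + \frac{1}{2 + b}$)
$Q{\left(c \right)} = - \frac{1}{6 c}$ ($Q{\left(c \right)} = - \frac{1 \frac{1}{c}}{6} = - \frac{1}{6 c}$)
$75 \left(145 + Q{\left(V{\left(\frac{\left(-1\right) \left(-4\right)}{-4} \right)} \right)}\right) = 75 \left(145 - \frac{1}{6 \frac{-5 - 3 \frac{\left(-1\right) \left(-4\right)}{-4}}{2 + \frac{\left(-1\right) \left(-4\right)}{-4}}}\right) = 75 \left(145 - \frac{1}{6 \frac{-5 - 3 \cdot 4 \left(- \frac{1}{4}\right)}{2 + 4 \left(- \frac{1}{4}\right)}}\right) = 75 \left(145 - \frac{1}{6 \frac{-5 - -3}{2 - 1}}\right) = 75 \left(145 - \frac{1}{6 \frac{-5 + 3}{1}}\right) = 75 \left(145 - \frac{1}{6 \cdot 1 \left(-2\right)}\right) = 75 \left(145 - \frac{1}{6 \left(-2\right)}\right) = 75 \left(145 - - \frac{1}{12}\right) = 75 \left(145 + \frac{1}{12}\right) = 75 \cdot \frac{1741}{12} = \frac{43525}{4}$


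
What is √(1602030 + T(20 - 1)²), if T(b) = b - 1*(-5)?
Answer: √1602606 ≈ 1265.9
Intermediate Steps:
T(b) = 5 + b (T(b) = b + 5 = 5 + b)
√(1602030 + T(20 - 1)²) = √(1602030 + (5 + (20 - 1))²) = √(1602030 + (5 + 19)²) = √(1602030 + 24²) = √(1602030 + 576) = √1602606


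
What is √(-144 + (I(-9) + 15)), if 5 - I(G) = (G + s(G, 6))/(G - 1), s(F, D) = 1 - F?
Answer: I*√12390/10 ≈ 11.131*I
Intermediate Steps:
I(G) = 5 - 1/(-1 + G) (I(G) = 5 - (G + (1 - G))/(G - 1) = 5 - 1/(-1 + G))
√(-144 + (I(-9) + 15)) = √(-144 + ((-6 + 5*(-9))/(-1 - 9) + 15)) = √(-144 + ((-6 - 45)/(-10) + 15)) = √(-144 + (-⅒*(-51) + 15)) = √(-144 + (51/10 + 15)) = √(-144 + 201/10) = √(-1239/10) = I*√12390/10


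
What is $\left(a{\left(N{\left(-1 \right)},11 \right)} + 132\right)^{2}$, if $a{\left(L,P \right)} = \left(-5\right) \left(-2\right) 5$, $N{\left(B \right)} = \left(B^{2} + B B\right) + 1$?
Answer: $33124$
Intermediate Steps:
$N{\left(B \right)} = 1 + 2 B^{2}$ ($N{\left(B \right)} = \left(B^{2} + B^{2}\right) + 1 = 2 B^{2} + 1 = 1 + 2 B^{2}$)
$a{\left(L,P \right)} = 50$ ($a{\left(L,P \right)} = 10 \cdot 5 = 50$)
$\left(a{\left(N{\left(-1 \right)},11 \right)} + 132\right)^{2} = \left(50 + 132\right)^{2} = 182^{2} = 33124$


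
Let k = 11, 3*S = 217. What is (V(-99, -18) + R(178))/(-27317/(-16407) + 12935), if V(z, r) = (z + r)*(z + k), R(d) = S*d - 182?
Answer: 188592996/106125931 ≈ 1.7771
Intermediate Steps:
S = 217/3 (S = (⅓)*217 = 217/3 ≈ 72.333)
R(d) = -182 + 217*d/3 (R(d) = 217*d/3 - 182 = -182 + 217*d/3)
V(z, r) = (11 + z)*(r + z) (V(z, r) = (z + r)*(z + 11) = (r + z)*(11 + z) = (11 + z)*(r + z))
(V(-99, -18) + R(178))/(-27317/(-16407) + 12935) = (((-99)² + 11*(-18) + 11*(-99) - 18*(-99)) + (-182 + (217/3)*178))/(-27317/(-16407) + 12935) = ((9801 - 198 - 1089 + 1782) + (-182 + 38626/3))/(-27317*(-1/16407) + 12935) = (10296 + 38080/3)/(27317/16407 + 12935) = 68968/(3*(212251862/16407)) = (68968/3)*(16407/212251862) = 188592996/106125931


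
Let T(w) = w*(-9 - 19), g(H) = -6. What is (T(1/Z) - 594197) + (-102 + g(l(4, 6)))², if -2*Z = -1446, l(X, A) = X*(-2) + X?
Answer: -421171387/723 ≈ -5.8253e+5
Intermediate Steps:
l(X, A) = -X (l(X, A) = -2*X + X = -X)
Z = 723 (Z = -½*(-1446) = 723)
T(w) = -28*w (T(w) = w*(-28) = -28*w)
(T(1/Z) - 594197) + (-102 + g(l(4, 6)))² = (-28/723 - 594197) + (-102 - 6)² = (-28*1/723 - 594197) + (-108)² = (-28/723 - 594197) + 11664 = -429604459/723 + 11664 = -421171387/723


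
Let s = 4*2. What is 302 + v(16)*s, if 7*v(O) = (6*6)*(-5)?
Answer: 674/7 ≈ 96.286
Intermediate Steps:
v(O) = -180/7 (v(O) = ((6*6)*(-5))/7 = (36*(-5))/7 = (1/7)*(-180) = -180/7)
s = 8
302 + v(16)*s = 302 - 180/7*8 = 302 - 1440/7 = 674/7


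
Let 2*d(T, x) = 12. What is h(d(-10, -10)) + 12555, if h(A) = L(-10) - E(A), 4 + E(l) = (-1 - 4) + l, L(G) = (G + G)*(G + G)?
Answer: 12958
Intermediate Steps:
d(T, x) = 6 (d(T, x) = (1/2)*12 = 6)
L(G) = 4*G**2 (L(G) = (2*G)*(2*G) = 4*G**2)
E(l) = -9 + l (E(l) = -4 + ((-1 - 4) + l) = -4 + (-5 + l) = -9 + l)
h(A) = 409 - A (h(A) = 4*(-10)**2 - (-9 + A) = 4*100 + (9 - A) = 400 + (9 - A) = 409 - A)
h(d(-10, -10)) + 12555 = (409 - 1*6) + 12555 = (409 - 6) + 12555 = 403 + 12555 = 12958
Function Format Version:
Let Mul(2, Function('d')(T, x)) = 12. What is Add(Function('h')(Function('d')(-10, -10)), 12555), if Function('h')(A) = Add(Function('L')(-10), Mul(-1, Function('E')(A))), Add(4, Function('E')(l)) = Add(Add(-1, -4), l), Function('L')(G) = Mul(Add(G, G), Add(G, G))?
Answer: 12958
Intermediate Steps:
Function('d')(T, x) = 6 (Function('d')(T, x) = Mul(Rational(1, 2), 12) = 6)
Function('L')(G) = Mul(4, Pow(G, 2)) (Function('L')(G) = Mul(Mul(2, G), Mul(2, G)) = Mul(4, Pow(G, 2)))
Function('E')(l) = Add(-9, l) (Function('E')(l) = Add(-4, Add(Add(-1, -4), l)) = Add(-4, Add(-5, l)) = Add(-9, l))
Function('h')(A) = Add(409, Mul(-1, A)) (Function('h')(A) = Add(Mul(4, Pow(-10, 2)), Mul(-1, Add(-9, A))) = Add(Mul(4, 100), Add(9, Mul(-1, A))) = Add(400, Add(9, Mul(-1, A))) = Add(409, Mul(-1, A)))
Add(Function('h')(Function('d')(-10, -10)), 12555) = Add(Add(409, Mul(-1, 6)), 12555) = Add(Add(409, -6), 12555) = Add(403, 12555) = 12958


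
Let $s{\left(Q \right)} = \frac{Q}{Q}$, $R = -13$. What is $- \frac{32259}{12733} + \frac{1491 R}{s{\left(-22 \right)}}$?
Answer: $- \frac{246835998}{12733} \approx -19386.0$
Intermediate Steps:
$s{\left(Q \right)} = 1$
$- \frac{32259}{12733} + \frac{1491 R}{s{\left(-22 \right)}} = - \frac{32259}{12733} + \frac{1491 \left(-13\right)}{1} = \left(-32259\right) \frac{1}{12733} - 19383 = - \frac{32259}{12733} - 19383 = - \frac{246835998}{12733}$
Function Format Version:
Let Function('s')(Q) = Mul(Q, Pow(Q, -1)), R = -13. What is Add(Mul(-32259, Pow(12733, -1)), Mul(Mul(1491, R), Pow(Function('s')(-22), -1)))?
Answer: Rational(-246835998, 12733) ≈ -19386.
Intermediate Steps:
Function('s')(Q) = 1
Add(Mul(-32259, Pow(12733, -1)), Mul(Mul(1491, R), Pow(Function('s')(-22), -1))) = Add(Mul(-32259, Pow(12733, -1)), Mul(Mul(1491, -13), Pow(1, -1))) = Add(Mul(-32259, Rational(1, 12733)), Mul(-19383, 1)) = Add(Rational(-32259, 12733), -19383) = Rational(-246835998, 12733)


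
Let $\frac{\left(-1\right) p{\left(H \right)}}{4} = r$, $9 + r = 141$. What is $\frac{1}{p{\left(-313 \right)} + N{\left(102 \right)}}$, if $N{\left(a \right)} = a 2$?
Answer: $- \frac{1}{324} \approx -0.0030864$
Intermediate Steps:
$N{\left(a \right)} = 2 a$
$r = 132$ ($r = -9 + 141 = 132$)
$p{\left(H \right)} = -528$ ($p{\left(H \right)} = \left(-4\right) 132 = -528$)
$\frac{1}{p{\left(-313 \right)} + N{\left(102 \right)}} = \frac{1}{-528 + 2 \cdot 102} = \frac{1}{-528 + 204} = \frac{1}{-324} = - \frac{1}{324}$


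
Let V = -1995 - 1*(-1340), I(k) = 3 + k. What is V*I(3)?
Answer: -3930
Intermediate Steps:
V = -655 (V = -1995 + 1340 = -655)
V*I(3) = -655*(3 + 3) = -655*6 = -3930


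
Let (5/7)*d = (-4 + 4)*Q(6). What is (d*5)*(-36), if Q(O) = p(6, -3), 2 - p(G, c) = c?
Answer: 0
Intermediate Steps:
p(G, c) = 2 - c
Q(O) = 5 (Q(O) = 2 - 1*(-3) = 2 + 3 = 5)
d = 0 (d = 7*((-4 + 4)*5)/5 = 7*(0*5)/5 = (7/5)*0 = 0)
(d*5)*(-36) = (0*5)*(-36) = 0*(-36) = 0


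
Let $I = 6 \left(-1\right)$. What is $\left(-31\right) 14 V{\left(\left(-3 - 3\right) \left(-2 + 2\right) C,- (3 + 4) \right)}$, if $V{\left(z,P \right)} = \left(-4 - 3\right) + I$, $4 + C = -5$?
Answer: $5642$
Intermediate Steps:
$C = -9$ ($C = -4 - 5 = -9$)
$I = -6$
$V{\left(z,P \right)} = -13$ ($V{\left(z,P \right)} = \left(-4 - 3\right) - 6 = -7 - 6 = -13$)
$\left(-31\right) 14 V{\left(\left(-3 - 3\right) \left(-2 + 2\right) C,- (3 + 4) \right)} = \left(-31\right) 14 \left(-13\right) = \left(-434\right) \left(-13\right) = 5642$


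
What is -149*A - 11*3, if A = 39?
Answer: -5844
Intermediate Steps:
-149*A - 11*3 = -149*39 - 11*3 = -5811 - 33 = -5844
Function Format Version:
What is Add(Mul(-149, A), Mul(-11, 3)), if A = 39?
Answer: -5844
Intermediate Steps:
Add(Mul(-149, A), Mul(-11, 3)) = Add(Mul(-149, 39), Mul(-11, 3)) = Add(-5811, -33) = -5844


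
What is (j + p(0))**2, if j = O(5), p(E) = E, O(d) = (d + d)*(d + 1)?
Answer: 3600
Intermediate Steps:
O(d) = 2*d*(1 + d) (O(d) = (2*d)*(1 + d) = 2*d*(1 + d))
j = 60 (j = 2*5*(1 + 5) = 2*5*6 = 60)
(j + p(0))**2 = (60 + 0)**2 = 60**2 = 3600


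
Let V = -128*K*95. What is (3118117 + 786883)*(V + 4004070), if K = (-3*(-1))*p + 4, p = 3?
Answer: 15018590950000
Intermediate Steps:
K = 13 (K = -3*(-1)*3 + 4 = 3*3 + 4 = 9 + 4 = 13)
V = -158080 (V = -128*13*95 = -1664*95 = -158080)
(3118117 + 786883)*(V + 4004070) = (3118117 + 786883)*(-158080 + 4004070) = 3905000*3845990 = 15018590950000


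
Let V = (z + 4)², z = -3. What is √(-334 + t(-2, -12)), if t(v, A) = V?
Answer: 3*I*√37 ≈ 18.248*I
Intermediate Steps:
V = 1 (V = (-3 + 4)² = 1² = 1)
t(v, A) = 1
√(-334 + t(-2, -12)) = √(-334 + 1) = √(-333) = 3*I*√37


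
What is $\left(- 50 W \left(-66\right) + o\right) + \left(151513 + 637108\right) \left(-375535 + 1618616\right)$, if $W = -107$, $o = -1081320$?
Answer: $980318346881$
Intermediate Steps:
$\left(- 50 W \left(-66\right) + o\right) + \left(151513 + 637108\right) \left(-375535 + 1618616\right) = \left(\left(-50\right) \left(-107\right) \left(-66\right) - 1081320\right) + \left(151513 + 637108\right) \left(-375535 + 1618616\right) = \left(5350 \left(-66\right) - 1081320\right) + 788621 \cdot 1243081 = \left(-353100 - 1081320\right) + 980319781301 = -1434420 + 980319781301 = 980318346881$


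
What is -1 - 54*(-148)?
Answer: 7991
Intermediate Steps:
-1 - 54*(-148) = -1 + 7992 = 7991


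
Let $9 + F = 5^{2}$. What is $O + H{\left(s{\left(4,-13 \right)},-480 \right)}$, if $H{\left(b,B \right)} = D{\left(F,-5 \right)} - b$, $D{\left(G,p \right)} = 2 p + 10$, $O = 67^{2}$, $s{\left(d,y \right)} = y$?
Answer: $4502$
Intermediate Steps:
$O = 4489$
$F = 16$ ($F = -9 + 5^{2} = -9 + 25 = 16$)
$D{\left(G,p \right)} = 10 + 2 p$
$H{\left(b,B \right)} = - b$ ($H{\left(b,B \right)} = \left(10 + 2 \left(-5\right)\right) - b = \left(10 - 10\right) - b = 0 - b = - b$)
$O + H{\left(s{\left(4,-13 \right)},-480 \right)} = 4489 - -13 = 4489 + 13 = 4502$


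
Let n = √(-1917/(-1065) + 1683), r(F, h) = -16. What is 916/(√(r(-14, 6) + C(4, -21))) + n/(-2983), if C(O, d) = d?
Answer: -18*√130/14915 - 916*I*√37/37 ≈ -0.01376 - 150.59*I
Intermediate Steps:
n = 18*√130/5 (n = √(-1917*(-1/1065) + 1683) = √(9/5 + 1683) = √(8424/5) = 18*√130/5 ≈ 41.046)
916/(√(r(-14, 6) + C(4, -21))) + n/(-2983) = 916/(√(-16 - 21)) + (18*√130/5)/(-2983) = 916/(√(-37)) + (18*√130/5)*(-1/2983) = 916/((I*√37)) - 18*√130/14915 = 916*(-I*√37/37) - 18*√130/14915 = -916*I*√37/37 - 18*√130/14915 = -18*√130/14915 - 916*I*√37/37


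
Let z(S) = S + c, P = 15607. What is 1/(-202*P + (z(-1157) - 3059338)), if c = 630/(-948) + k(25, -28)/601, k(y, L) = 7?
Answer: -94958/589984466421 ≈ -1.6095e-7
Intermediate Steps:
c = -61999/94958 (c = 630/(-948) + 7/601 = 630*(-1/948) + 7*(1/601) = -105/158 + 7/601 = -61999/94958 ≈ -0.65291)
z(S) = -61999/94958 + S (z(S) = S - 61999/94958 = -61999/94958 + S)
1/(-202*P + (z(-1157) - 3059338)) = 1/(-202*15607 + ((-61999/94958 - 1157) - 3059338)) = 1/(-3152614 + (-109928405/94958 - 3059338)) = 1/(-3152614 - 290618546209/94958) = 1/(-589984466421/94958) = -94958/589984466421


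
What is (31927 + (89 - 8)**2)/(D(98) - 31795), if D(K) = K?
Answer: -38488/31697 ≈ -1.2142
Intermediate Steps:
(31927 + (89 - 8)**2)/(D(98) - 31795) = (31927 + (89 - 8)**2)/(98 - 31795) = (31927 + 81**2)/(-31697) = (31927 + 6561)*(-1/31697) = 38488*(-1/31697) = -38488/31697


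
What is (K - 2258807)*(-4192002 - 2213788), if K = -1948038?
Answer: 26948165632550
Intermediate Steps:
(K - 2258807)*(-4192002 - 2213788) = (-1948038 - 2258807)*(-4192002 - 2213788) = -4206845*(-6405790) = 26948165632550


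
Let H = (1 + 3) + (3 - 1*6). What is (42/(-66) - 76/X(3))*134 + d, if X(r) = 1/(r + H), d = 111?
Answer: -447813/11 ≈ -40710.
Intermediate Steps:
H = 1 (H = 4 + (3 - 6) = 4 - 3 = 1)
X(r) = 1/(1 + r) (X(r) = 1/(r + 1) = 1/(1 + r))
(42/(-66) - 76/X(3))*134 + d = (42/(-66) - 76/(1/(1 + 3)))*134 + 111 = (42*(-1/66) - 76/(1/4))*134 + 111 = (-7/11 - 76/1/4)*134 + 111 = (-7/11 - 76*4)*134 + 111 = (-7/11 - 304)*134 + 111 = -3351/11*134 + 111 = -449034/11 + 111 = -447813/11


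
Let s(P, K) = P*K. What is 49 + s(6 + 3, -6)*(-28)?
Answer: 1561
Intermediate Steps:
s(P, K) = K*P
49 + s(6 + 3, -6)*(-28) = 49 - 6*(6 + 3)*(-28) = 49 - 6*9*(-28) = 49 - 54*(-28) = 49 + 1512 = 1561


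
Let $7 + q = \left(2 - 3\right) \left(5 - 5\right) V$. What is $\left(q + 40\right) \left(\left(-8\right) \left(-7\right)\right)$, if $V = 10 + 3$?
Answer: $1848$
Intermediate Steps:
$V = 13$
$q = -7$ ($q = -7 + \left(2 - 3\right) \left(5 - 5\right) 13 = -7 + \left(-1\right) 0 \cdot 13 = -7 + 0 \cdot 13 = -7 + 0 = -7$)
$\left(q + 40\right) \left(\left(-8\right) \left(-7\right)\right) = \left(-7 + 40\right) \left(\left(-8\right) \left(-7\right)\right) = 33 \cdot 56 = 1848$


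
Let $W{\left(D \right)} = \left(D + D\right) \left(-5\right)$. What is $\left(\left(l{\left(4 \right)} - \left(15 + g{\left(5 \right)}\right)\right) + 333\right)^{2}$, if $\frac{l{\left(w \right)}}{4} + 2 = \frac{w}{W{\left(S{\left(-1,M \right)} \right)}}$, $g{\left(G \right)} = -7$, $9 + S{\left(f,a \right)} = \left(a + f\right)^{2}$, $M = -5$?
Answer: $\frac{1830727369}{18225} \approx 1.0045 \cdot 10^{5}$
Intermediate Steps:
$S{\left(f,a \right)} = -9 + \left(a + f\right)^{2}$
$W{\left(D \right)} = - 10 D$ ($W{\left(D \right)} = 2 D \left(-5\right) = - 10 D$)
$l{\left(w \right)} = -8 - \frac{2 w}{135}$ ($l{\left(w \right)} = -8 + 4 \frac{w}{\left(-10\right) \left(-9 + \left(-5 - 1\right)^{2}\right)} = -8 + 4 \frac{w}{\left(-10\right) \left(-9 + \left(-6\right)^{2}\right)} = -8 + 4 \frac{w}{\left(-10\right) \left(-9 + 36\right)} = -8 + 4 \frac{w}{\left(-10\right) 27} = -8 + 4 \frac{w}{-270} = -8 + 4 w \left(- \frac{1}{270}\right) = -8 + 4 \left(- \frac{w}{270}\right) = -8 - \frac{2 w}{135}$)
$\left(\left(l{\left(4 \right)} - \left(15 + g{\left(5 \right)}\right)\right) + 333\right)^{2} = \left(\left(\left(-8 - \frac{8}{135}\right) - 8\right) + 333\right)^{2} = \left(\left(\left(-8 - \frac{8}{135}\right) + \left(-15 + 7\right)\right) + 333\right)^{2} = \left(\left(- \frac{1088}{135} - 8\right) + 333\right)^{2} = \left(- \frac{2168}{135} + 333\right)^{2} = \left(\frac{42787}{135}\right)^{2} = \frac{1830727369}{18225}$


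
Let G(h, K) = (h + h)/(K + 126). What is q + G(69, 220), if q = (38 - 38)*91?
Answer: 69/173 ≈ 0.39884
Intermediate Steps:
q = 0 (q = 0*91 = 0)
G(h, K) = 2*h/(126 + K) (G(h, K) = (2*h)/(126 + K) = 2*h/(126 + K))
q + G(69, 220) = 0 + 2*69/(126 + 220) = 0 + 2*69/346 = 0 + 2*69*(1/346) = 0 + 69/173 = 69/173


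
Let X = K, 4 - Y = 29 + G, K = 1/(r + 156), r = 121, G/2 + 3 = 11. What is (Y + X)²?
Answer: 128958736/76729 ≈ 1680.7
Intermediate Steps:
G = 16 (G = -6 + 2*11 = -6 + 22 = 16)
K = 1/277 (K = 1/(121 + 156) = 1/277 ≈ 0.0036101)
Y = -41 (Y = 4 - (29 + 16) = 4 - 1*45 = 4 - 45 = -41)
X = 1/277 ≈ 0.0036101
(Y + X)² = (-41 + 1/277)² = (-11356/277)² = 128958736/76729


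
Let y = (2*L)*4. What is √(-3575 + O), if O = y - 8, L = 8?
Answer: 3*I*√391 ≈ 59.321*I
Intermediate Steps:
y = 64 (y = (2*8)*4 = 16*4 = 64)
O = 56 (O = 64 - 8 = 56)
√(-3575 + O) = √(-3575 + 56) = √(-3519) = 3*I*√391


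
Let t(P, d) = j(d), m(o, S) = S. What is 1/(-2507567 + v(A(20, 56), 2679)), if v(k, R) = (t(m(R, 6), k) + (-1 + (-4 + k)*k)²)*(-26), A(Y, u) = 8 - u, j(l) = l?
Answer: -1/164356969 ≈ -6.0843e-9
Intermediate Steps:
t(P, d) = d
v(k, R) = -26*k - 26*(-1 + k*(-4 + k))² (v(k, R) = (k + (-1 + (-4 + k)*k)²)*(-26) = (k + (-1 + k*(-4 + k))²)*(-26) = -26*k - 26*(-1 + k*(-4 + k))²)
1/(-2507567 + v(A(20, 56), 2679)) = 1/(-2507567 + (-26*(8 - 1*56) - 26*(1 - (8 - 1*56)² + 4*(8 - 1*56))²)) = 1/(-2507567 + (-26*(8 - 56) - 26*(1 - (8 - 56)² + 4*(8 - 56))²)) = 1/(-2507567 + (-26*(-48) - 26*(1 - 1*(-48)² + 4*(-48))²)) = 1/(-2507567 + (1248 - 26*(1 - 1*2304 - 192)²)) = 1/(-2507567 + (1248 - 26*(1 - 2304 - 192)²)) = 1/(-2507567 + (1248 - 26*(-2495)²)) = 1/(-2507567 + (1248 - 26*6225025)) = 1/(-2507567 + (1248 - 161850650)) = 1/(-2507567 - 161849402) = 1/(-164356969) = -1/164356969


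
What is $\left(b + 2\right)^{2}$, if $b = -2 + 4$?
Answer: $16$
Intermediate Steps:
$b = 2$
$\left(b + 2\right)^{2} = \left(2 + 2\right)^{2} = 4^{2} = 16$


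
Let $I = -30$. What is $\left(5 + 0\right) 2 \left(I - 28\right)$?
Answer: $-580$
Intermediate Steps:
$\left(5 + 0\right) 2 \left(I - 28\right) = \left(5 + 0\right) 2 \left(-30 - 28\right) = 5 \cdot 2 \left(-30 - 28\right) = 10 \left(-58\right) = -580$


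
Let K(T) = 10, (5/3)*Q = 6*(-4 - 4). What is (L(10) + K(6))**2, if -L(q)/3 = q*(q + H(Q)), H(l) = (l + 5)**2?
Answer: 7467725056/25 ≈ 2.9871e+8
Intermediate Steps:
Q = -144/5 (Q = 3*(6*(-4 - 4))/5 = 3*(6*(-8))/5 = (3/5)*(-48) = -144/5 ≈ -28.800)
H(l) = (5 + l)**2
L(q) = -3*q*(14161/25 + q) (L(q) = -3*q*(q + (5 - 144/5)**2) = -3*q*(q + (-119/5)**2) = -3*q*(q + 14161/25) = -3*q*(14161/25 + q))
(L(10) + K(6))**2 = (-3/25*10*(14161 + 25*10) + 10)**2 = (-3/25*10*(14161 + 250) + 10)**2 = (-3/25*10*14411 + 10)**2 = (-86466/5 + 10)**2 = (-86416/5)**2 = 7467725056/25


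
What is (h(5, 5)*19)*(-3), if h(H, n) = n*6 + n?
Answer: -1995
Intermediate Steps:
h(H, n) = 7*n (h(H, n) = 6*n + n = 7*n)
(h(5, 5)*19)*(-3) = ((7*5)*19)*(-3) = (35*19)*(-3) = 665*(-3) = -1995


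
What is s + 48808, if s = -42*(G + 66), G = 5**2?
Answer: 44986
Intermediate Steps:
G = 25
s = -3822 (s = -42*(25 + 66) = -42*91 = -3822)
s + 48808 = -3822 + 48808 = 44986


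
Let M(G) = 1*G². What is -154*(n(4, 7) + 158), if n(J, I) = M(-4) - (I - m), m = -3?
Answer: -25256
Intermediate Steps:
M(G) = G²
n(J, I) = 13 - I (n(J, I) = (-4)² - (I - 1*(-3)) = 16 - (I + 3) = 16 - (3 + I) = 16 + (-3 - I) = 13 - I)
-154*(n(4, 7) + 158) = -154*((13 - 1*7) + 158) = -154*((13 - 7) + 158) = -154*(6 + 158) = -154*164 = -25256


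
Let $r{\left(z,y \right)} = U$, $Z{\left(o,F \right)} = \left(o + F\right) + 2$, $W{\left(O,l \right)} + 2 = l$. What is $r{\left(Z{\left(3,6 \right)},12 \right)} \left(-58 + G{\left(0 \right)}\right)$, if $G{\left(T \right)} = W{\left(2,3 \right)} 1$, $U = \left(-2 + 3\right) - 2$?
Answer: $57$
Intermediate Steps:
$W{\left(O,l \right)} = -2 + l$
$Z{\left(o,F \right)} = 2 + F + o$ ($Z{\left(o,F \right)} = \left(F + o\right) + 2 = 2 + F + o$)
$U = -1$ ($U = 1 - 2 = -1$)
$G{\left(T \right)} = 1$ ($G{\left(T \right)} = \left(-2 + 3\right) 1 = 1 \cdot 1 = 1$)
$r{\left(z,y \right)} = -1$
$r{\left(Z{\left(3,6 \right)},12 \right)} \left(-58 + G{\left(0 \right)}\right) = - (-58 + 1) = \left(-1\right) \left(-57\right) = 57$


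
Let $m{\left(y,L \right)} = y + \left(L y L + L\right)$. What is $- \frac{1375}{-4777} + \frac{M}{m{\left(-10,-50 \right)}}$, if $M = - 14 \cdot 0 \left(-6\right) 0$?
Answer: $\frac{1375}{4777} \approx 0.28784$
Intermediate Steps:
$M = 0$ ($M = \left(-14\right) 0 \cdot 0 = 0 \cdot 0 = 0$)
$m{\left(y,L \right)} = L + y + y L^{2}$ ($m{\left(y,L \right)} = y + \left(y L^{2} + L\right) = y + \left(L + y L^{2}\right) = L + y + y L^{2}$)
$- \frac{1375}{-4777} + \frac{M}{m{\left(-10,-50 \right)}} = - \frac{1375}{-4777} + \frac{0}{-50 - 10 - 10 \left(-50\right)^{2}} = \left(-1375\right) \left(- \frac{1}{4777}\right) + \frac{0}{-50 - 10 - 25000} = \frac{1375}{4777} + \frac{0}{-50 - 10 - 25000} = \frac{1375}{4777} + \frac{0}{-25060} = \frac{1375}{4777} + 0 \left(- \frac{1}{25060}\right) = \frac{1375}{4777} + 0 = \frac{1375}{4777}$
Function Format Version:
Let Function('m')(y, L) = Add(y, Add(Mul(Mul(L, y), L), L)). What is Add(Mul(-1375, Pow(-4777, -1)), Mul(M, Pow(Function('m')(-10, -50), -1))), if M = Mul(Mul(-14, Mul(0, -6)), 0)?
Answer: Rational(1375, 4777) ≈ 0.28784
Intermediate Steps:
M = 0 (M = Mul(Mul(-14, 0), 0) = Mul(0, 0) = 0)
Function('m')(y, L) = Add(L, y, Mul(y, Pow(L, 2))) (Function('m')(y, L) = Add(y, Add(Mul(y, Pow(L, 2)), L)) = Add(y, Add(L, Mul(y, Pow(L, 2)))) = Add(L, y, Mul(y, Pow(L, 2))))
Add(Mul(-1375, Pow(-4777, -1)), Mul(M, Pow(Function('m')(-10, -50), -1))) = Add(Mul(-1375, Pow(-4777, -1)), Mul(0, Pow(Add(-50, -10, Mul(-10, Pow(-50, 2))), -1))) = Add(Mul(-1375, Rational(-1, 4777)), Mul(0, Pow(Add(-50, -10, Mul(-10, 2500)), -1))) = Add(Rational(1375, 4777), Mul(0, Pow(Add(-50, -10, -25000), -1))) = Add(Rational(1375, 4777), Mul(0, Pow(-25060, -1))) = Add(Rational(1375, 4777), Mul(0, Rational(-1, 25060))) = Add(Rational(1375, 4777), 0) = Rational(1375, 4777)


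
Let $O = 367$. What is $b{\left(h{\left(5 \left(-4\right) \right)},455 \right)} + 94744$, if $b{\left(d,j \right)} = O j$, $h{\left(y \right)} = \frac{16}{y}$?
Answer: $261729$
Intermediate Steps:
$b{\left(d,j \right)} = 367 j$
$b{\left(h{\left(5 \left(-4\right) \right)},455 \right)} + 94744 = 367 \cdot 455 + 94744 = 166985 + 94744 = 261729$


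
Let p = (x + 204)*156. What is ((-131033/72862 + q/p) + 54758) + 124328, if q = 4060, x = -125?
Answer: 40202296332949/224487822 ≈ 1.7908e+5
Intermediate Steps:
p = 12324 (p = (-125 + 204)*156 = 79*156 = 12324)
((-131033/72862 + q/p) + 54758) + 124328 = ((-131033/72862 + 4060/12324) + 54758) + 124328 = ((-131033*1/72862 + 4060*(1/12324)) + 54758) + 124328 = ((-131033/72862 + 1015/3081) + 54758) + 124328 = (-329757743/224487822 + 54758) + 124328 = 12292174399333/224487822 + 124328 = 40202296332949/224487822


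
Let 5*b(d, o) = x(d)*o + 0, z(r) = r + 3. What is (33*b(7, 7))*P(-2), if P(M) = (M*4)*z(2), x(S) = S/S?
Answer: -1848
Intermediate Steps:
x(S) = 1
z(r) = 3 + r
b(d, o) = o/5 (b(d, o) = (1*o + 0)/5 = (o + 0)/5 = o/5)
P(M) = 20*M (P(M) = (M*4)*(3 + 2) = (4*M)*5 = 20*M)
(33*b(7, 7))*P(-2) = (33*((⅕)*7))*(20*(-2)) = (33*(7/5))*(-40) = (231/5)*(-40) = -1848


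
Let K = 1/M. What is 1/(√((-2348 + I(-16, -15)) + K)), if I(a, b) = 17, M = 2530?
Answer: -I*√14920495370/5897429 ≈ -0.020712*I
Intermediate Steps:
K = 1/2530 ≈ 0.00039526
1/(√((-2348 + I(-16, -15)) + K)) = 1/(√((-2348 + 17) + 1/2530)) = 1/(√(-2331 + 1/2530)) = 1/(√(-5897429/2530)) = 1/(I*√14920495370/2530) = -I*√14920495370/5897429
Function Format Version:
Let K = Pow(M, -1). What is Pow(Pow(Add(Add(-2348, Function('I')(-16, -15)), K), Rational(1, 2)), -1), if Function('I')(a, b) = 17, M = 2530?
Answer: Mul(Rational(-1, 5897429), I, Pow(14920495370, Rational(1, 2))) ≈ Mul(-0.020712, I)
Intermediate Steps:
K = Rational(1, 2530) (K = Pow(2530, -1) = Rational(1, 2530) ≈ 0.00039526)
Pow(Pow(Add(Add(-2348, Function('I')(-16, -15)), K), Rational(1, 2)), -1) = Pow(Pow(Add(Add(-2348, 17), Rational(1, 2530)), Rational(1, 2)), -1) = Pow(Pow(Add(-2331, Rational(1, 2530)), Rational(1, 2)), -1) = Pow(Pow(Rational(-5897429, 2530), Rational(1, 2)), -1) = Pow(Mul(Rational(1, 2530), I, Pow(14920495370, Rational(1, 2))), -1) = Mul(Rational(-1, 5897429), I, Pow(14920495370, Rational(1, 2)))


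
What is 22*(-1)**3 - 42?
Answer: -64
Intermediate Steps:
22*(-1)**3 - 42 = 22*(-1) - 42 = -22 - 42 = -64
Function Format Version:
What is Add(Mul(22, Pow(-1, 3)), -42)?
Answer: -64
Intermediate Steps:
Add(Mul(22, Pow(-1, 3)), -42) = Add(Mul(22, -1), -42) = Add(-22, -42) = -64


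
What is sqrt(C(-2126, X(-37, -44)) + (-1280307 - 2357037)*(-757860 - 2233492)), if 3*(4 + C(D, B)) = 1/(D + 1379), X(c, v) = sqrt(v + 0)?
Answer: sqrt(6071459472175113507)/747 ≈ 3.2986e+6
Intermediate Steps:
X(c, v) = sqrt(v)
C(D, B) = -4 + 1/(3*(1379 + D)) (C(D, B) = -4 + 1/(3*(D + 1379)) = -4 + 1/(3*(1379 + D)))
sqrt(C(-2126, X(-37, -44)) + (-1280307 - 2357037)*(-757860 - 2233492)) = sqrt((-16547 - 12*(-2126))/(3*(1379 - 2126)) + (-1280307 - 2357037)*(-757860 - 2233492)) = sqrt((1/3)*(-16547 + 25512)/(-747) - 3637344*(-2991352)) = sqrt((1/3)*(-1/747)*8965 + 10880576249088) = sqrt(-8965/2241 + 10880576249088) = sqrt(24383371374197243/2241) = sqrt(6071459472175113507)/747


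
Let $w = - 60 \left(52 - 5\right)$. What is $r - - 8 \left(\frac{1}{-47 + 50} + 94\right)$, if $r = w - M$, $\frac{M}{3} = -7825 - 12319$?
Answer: $\frac{175100}{3} \approx 58367.0$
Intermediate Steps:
$M = -60432$ ($M = 3 \left(-7825 - 12319\right) = 3 \left(-20144\right) = -60432$)
$w = -2820$ ($w = \left(-60\right) 47 = -2820$)
$r = 57612$ ($r = -2820 - -60432 = -2820 + 60432 = 57612$)
$r - - 8 \left(\frac{1}{-47 + 50} + 94\right) = 57612 - - 8 \left(\frac{1}{-47 + 50} + 94\right) = 57612 - - 8 \left(\frac{1}{3} + 94\right) = 57612 - \left(-8\right) \frac{283}{3} = 57612 - - \frac{2264}{3} = 57612 + \frac{2264}{3} = \frac{175100}{3}$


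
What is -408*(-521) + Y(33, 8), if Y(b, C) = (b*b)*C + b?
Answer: 221313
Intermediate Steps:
Y(b, C) = b + C*b² (Y(b, C) = b²*C + b = C*b² + b = b + C*b²)
-408*(-521) + Y(33, 8) = -408*(-521) + 33*(1 + 8*33) = 212568 + 33*(1 + 264) = 212568 + 33*265 = 212568 + 8745 = 221313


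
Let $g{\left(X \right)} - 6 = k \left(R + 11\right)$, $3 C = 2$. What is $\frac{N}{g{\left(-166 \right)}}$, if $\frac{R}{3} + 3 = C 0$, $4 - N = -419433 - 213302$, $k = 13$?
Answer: $\frac{632739}{32} \approx 19773.0$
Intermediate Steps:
$C = \frac{2}{3}$ ($C = \frac{1}{3} \cdot 2 = \frac{2}{3} \approx 0.66667$)
$N = 632739$ ($N = 4 - \left(-419433 - 213302\right) = 4 - -632735 = 4 + 632735 = 632739$)
$R = -9$ ($R = -9 + 3 \cdot \frac{2}{3} \cdot 0 = -9 + 3 \cdot 0 = -9 + 0 = -9$)
$g{\left(X \right)} = 32$ ($g{\left(X \right)} = 6 + 13 \left(-9 + 11\right) = 6 + 13 \cdot 2 = 6 + 26 = 32$)
$\frac{N}{g{\left(-166 \right)}} = \frac{632739}{32}$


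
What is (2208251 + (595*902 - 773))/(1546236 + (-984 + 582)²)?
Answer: 343021/213480 ≈ 1.6068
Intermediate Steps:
(2208251 + (595*902 - 773))/(1546236 + (-984 + 582)²) = (2208251 + (536690 - 773))/(1546236 + (-402)²) = (2208251 + 535917)/(1546236 + 161604) = 2744168/1707840 = 2744168*(1/1707840) = 343021/213480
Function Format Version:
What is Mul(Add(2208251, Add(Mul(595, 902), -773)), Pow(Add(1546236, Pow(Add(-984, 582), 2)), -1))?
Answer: Rational(343021, 213480) ≈ 1.6068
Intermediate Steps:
Mul(Add(2208251, Add(Mul(595, 902), -773)), Pow(Add(1546236, Pow(Add(-984, 582), 2)), -1)) = Mul(Add(2208251, Add(536690, -773)), Pow(Add(1546236, Pow(-402, 2)), -1)) = Mul(Add(2208251, 535917), Pow(Add(1546236, 161604), -1)) = Mul(2744168, Pow(1707840, -1)) = Mul(2744168, Rational(1, 1707840)) = Rational(343021, 213480)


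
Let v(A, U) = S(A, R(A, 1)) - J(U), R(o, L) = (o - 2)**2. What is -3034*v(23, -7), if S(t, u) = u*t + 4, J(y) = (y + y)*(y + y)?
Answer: -30191334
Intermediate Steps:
J(y) = 4*y**2 (J(y) = (2*y)*(2*y) = 4*y**2)
R(o, L) = (-2 + o)**2
S(t, u) = 4 + t*u (S(t, u) = t*u + 4 = 4 + t*u)
v(A, U) = 4 - 4*U**2 + A*(-2 + A)**2 (v(A, U) = (4 + A*(-2 + A)**2) - 4*U**2 = 4 - 4*U**2 + A*(-2 + A)**2)
-3034*v(23, -7) = -3034*(4 - 4*(-7)**2 + 23*(-2 + 23)**2) = -3034*(4 - 4*49 + 23*21**2) = -3034*(4 - 196 + 23*441) = -3034*(4 - 196 + 10143) = -3034*9951 = -30191334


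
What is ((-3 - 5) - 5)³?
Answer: -2197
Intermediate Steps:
((-3 - 5) - 5)³ = (-8 - 5)³ = (-13)³ = -2197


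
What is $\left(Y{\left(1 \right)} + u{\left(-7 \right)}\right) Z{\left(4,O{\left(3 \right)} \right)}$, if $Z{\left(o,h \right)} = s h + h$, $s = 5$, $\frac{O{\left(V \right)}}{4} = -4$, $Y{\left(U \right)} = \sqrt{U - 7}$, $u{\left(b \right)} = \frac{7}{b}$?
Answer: $96 - 96 i \sqrt{6} \approx 96.0 - 235.15 i$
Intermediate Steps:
$Y{\left(U \right)} = \sqrt{-7 + U}$
$O{\left(V \right)} = -16$ ($O{\left(V \right)} = 4 \left(-4\right) = -16$)
$Z{\left(o,h \right)} = 6 h$ ($Z{\left(o,h \right)} = 5 h + h = 6 h$)
$\left(Y{\left(1 \right)} + u{\left(-7 \right)}\right) Z{\left(4,O{\left(3 \right)} \right)} = \left(\sqrt{-7 + 1} + \frac{7}{-7}\right) 6 \left(-16\right) = \left(\sqrt{-6} + 7 \left(- \frac{1}{7}\right)\right) \left(-96\right) = \left(i \sqrt{6} - 1\right) \left(-96\right) = \left(-1 + i \sqrt{6}\right) \left(-96\right) = 96 - 96 i \sqrt{6}$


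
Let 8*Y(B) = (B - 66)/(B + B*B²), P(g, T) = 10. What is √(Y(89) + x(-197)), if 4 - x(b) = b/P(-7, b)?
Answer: √1178143279276855/7050580 ≈ 4.8683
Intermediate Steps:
Y(B) = (-66 + B)/(8*(B + B³)) (Y(B) = ((B - 66)/(B + B*B²))/8 = ((-66 + B)/(B + B³))/8 = (-66 + B)/(8*(B + B³)))
x(b) = 4 - b/10
√(Y(89) + x(-197)) = √((⅛)*(-66 + 89)/(89*(1 + 89²)) + (4 - ⅒*(-197))) = √((⅛)*(1/89)*23/(1 + 7921) + (4 + 197/10)) = √((⅛)*(1/89)*23/7922 + 237/10) = √((⅛)*(1/89)*(1/7922)*23 + 237/10) = √(23/5640464 + 237/10) = √(668395099/28202320) = √1178143279276855/7050580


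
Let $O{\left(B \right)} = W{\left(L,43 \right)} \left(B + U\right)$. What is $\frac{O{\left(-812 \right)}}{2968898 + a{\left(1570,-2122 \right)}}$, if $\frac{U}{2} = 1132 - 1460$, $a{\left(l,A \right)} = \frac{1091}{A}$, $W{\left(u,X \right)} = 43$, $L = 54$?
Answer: $- \frac{133949128}{6300000465} \approx -0.021262$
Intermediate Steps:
$U = -656$ ($U = 2 \left(1132 - 1460\right) = 2 \left(-328\right) = -656$)
$O{\left(B \right)} = -28208 + 43 B$ ($O{\left(B \right)} = 43 \left(B - 656\right) = 43 \left(-656 + B\right) = -28208 + 43 B$)
$\frac{O{\left(-812 \right)}}{2968898 + a{\left(1570,-2122 \right)}} = \frac{-28208 + 43 \left(-812\right)}{2968898 + \frac{1091}{-2122}} = \frac{-28208 - 34916}{2968898 + 1091 \left(- \frac{1}{2122}\right)} = - \frac{63124}{2968898 - \frac{1091}{2122}} = - \frac{63124}{\frac{6300000465}{2122}} = \left(-63124\right) \frac{2122}{6300000465} = - \frac{133949128}{6300000465}$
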